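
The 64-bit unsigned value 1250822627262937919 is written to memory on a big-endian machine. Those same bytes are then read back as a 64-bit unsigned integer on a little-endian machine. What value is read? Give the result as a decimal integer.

4556243589357656849

1250822627262937919 in 64-bit hexadecimal is 0x115BD08D67073B3F.
Stored big-endian, the bytes at ascending addresses are 11 5B D0 8D 67 07 3B 3F.
Read back as little-endian, the first byte is least significant, giving 0x3F3B07678DD05B11.
0x3F3B07678DD05B11 = 4556243589357656849.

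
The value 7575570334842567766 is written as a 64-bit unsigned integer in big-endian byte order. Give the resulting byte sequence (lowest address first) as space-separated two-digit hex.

7575570334842567766 in hexadecimal, padded to 64 bits, is 0x6921D5151B473C56.
Split into bytes (most-significant first): 69 21 D5 15 1B 47 3C 56.
Big-endian: lowest address holds the most-significant byte.
So the memory order matches the most-significant-first order: 69 21 D5 15 1B 47 3C 56.

69 21 D5 15 1B 47 3C 56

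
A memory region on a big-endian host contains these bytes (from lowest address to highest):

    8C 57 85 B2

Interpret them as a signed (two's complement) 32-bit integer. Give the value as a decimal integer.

Big-endian: lowest address holds the most-significant byte.
The bytes are already most-significant first: 0x8C5785B2.
Top bit is set, so as a signed 32-bit value this is 0x8C5785B2 − 2^32 = -1940421198.

-1940421198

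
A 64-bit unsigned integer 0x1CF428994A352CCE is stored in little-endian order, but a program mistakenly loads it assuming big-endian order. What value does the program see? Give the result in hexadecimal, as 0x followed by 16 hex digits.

0xCE2C354A9928F41C

Stored little-endian, the bytes at ascending addresses are CE 2C 35 4A 99 28 F4 1C.
Read back as big-endian, the last byte is least significant, giving 0xCE2C354A9928F41C.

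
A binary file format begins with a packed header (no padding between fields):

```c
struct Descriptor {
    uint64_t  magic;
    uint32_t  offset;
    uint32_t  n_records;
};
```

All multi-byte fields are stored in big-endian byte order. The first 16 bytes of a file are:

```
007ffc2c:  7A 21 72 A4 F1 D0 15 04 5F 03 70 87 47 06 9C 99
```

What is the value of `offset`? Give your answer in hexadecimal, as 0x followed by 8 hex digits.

0x5F037087

`offset` follows `magic` (8 bytes), so it starts at byte offset 8 and occupies 4 bytes.
Bytes at offsets 8..11: 5F 03 70 87.
Big-endian: lowest address holds the most-significant byte.
The bytes are already most-significant first: 0x5F037087.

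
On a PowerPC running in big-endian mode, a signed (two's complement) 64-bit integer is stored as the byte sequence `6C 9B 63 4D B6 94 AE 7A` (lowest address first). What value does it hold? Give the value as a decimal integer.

Big-endian stores the most-significant byte at the lowest address.
The bytes are already most-significant first: 0x6C9B634DB694AE7A.
0x6C9B634DB694AE7A = 7825957962913197690.

7825957962913197690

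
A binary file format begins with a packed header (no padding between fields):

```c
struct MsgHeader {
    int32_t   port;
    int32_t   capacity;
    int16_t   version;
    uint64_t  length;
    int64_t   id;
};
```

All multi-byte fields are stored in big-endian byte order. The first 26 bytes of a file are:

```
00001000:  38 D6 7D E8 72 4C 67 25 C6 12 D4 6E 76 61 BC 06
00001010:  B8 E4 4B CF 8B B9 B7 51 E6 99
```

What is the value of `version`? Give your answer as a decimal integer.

`version` follows `port` (4 B), `capacity` (4 B), so it starts at offset 4 + 4 = 8 and occupies 2 bytes.
Bytes at offsets 8..9: C6 12.
Big-endian: lowest address holds the most-significant byte.
The bytes are already most-significant first: 0xC612.
Top bit is set, so as a signed 16-bit value this is 0xC612 − 2^16 = -14830.

-14830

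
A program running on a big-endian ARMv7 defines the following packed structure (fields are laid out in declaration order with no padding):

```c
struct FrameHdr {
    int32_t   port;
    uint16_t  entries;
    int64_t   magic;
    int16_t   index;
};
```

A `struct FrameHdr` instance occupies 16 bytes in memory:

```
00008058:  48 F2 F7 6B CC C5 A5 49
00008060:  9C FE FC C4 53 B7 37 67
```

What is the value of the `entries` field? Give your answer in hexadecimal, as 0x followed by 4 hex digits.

0xCCC5

`entries` follows `port` (4 bytes), so it starts at byte offset 4 and occupies 2 bytes.
Bytes at offsets 4..5: CC C5.
In big-endian order the high byte comes first in memory.
The bytes are already most-significant first: 0xCCC5.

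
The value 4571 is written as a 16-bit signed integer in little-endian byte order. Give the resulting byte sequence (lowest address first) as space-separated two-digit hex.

DB 11

4571 in hexadecimal, padded to 16 bits, is 0x11DB.
Split into bytes (most-significant first): 11 DB.
In little-endian order the low byte comes first in memory.
So at ascending addresses the bytes are DB 11.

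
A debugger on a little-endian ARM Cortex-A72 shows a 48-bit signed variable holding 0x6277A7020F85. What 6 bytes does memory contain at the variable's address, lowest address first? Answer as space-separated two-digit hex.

Split into bytes (most-significant first): 62 77 A7 02 0F 85.
Little-endian stores the least-significant byte at the lowest address.
So at ascending addresses the bytes are 85 0F 02 A7 77 62.

85 0F 02 A7 77 62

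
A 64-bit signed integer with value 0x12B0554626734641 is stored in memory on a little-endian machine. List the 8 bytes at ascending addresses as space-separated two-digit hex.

41 46 73 26 46 55 B0 12

Split into bytes (most-significant first): 12 B0 55 46 26 73 46 41.
Little-endian: lowest address holds the least-significant byte.
So at ascending addresses the bytes are 41 46 73 26 46 55 B0 12.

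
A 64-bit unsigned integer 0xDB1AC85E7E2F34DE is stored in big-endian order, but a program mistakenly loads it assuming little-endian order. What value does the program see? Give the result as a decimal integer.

16011474795011513051

Stored big-endian, the bytes at ascending addresses are DB 1A C8 5E 7E 2F 34 DE.
Read back as little-endian, the first byte is least significant, giving 0xDE342F7E5EC81ADB.
0xDE342F7E5EC81ADB = 16011474795011513051.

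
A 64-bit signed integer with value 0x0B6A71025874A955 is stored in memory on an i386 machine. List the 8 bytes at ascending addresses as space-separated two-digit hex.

Split into bytes (most-significant first): 0B 6A 71 02 58 74 A9 55.
In little-endian order the low byte comes first in memory.
So at ascending addresses the bytes are 55 A9 74 58 02 71 6A 0B.

55 A9 74 58 02 71 6A 0B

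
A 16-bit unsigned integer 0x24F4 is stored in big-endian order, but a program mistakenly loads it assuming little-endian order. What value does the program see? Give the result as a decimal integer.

Stored big-endian, the bytes at ascending addresses are 24 F4.
Read back as little-endian, the first byte is least significant, giving 0xF424.
0xF424 = 62500.

62500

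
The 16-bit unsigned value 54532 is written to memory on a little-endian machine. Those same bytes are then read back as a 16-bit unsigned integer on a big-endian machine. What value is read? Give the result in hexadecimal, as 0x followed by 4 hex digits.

54532 in 16-bit hexadecimal is 0xD504.
Stored little-endian, the bytes at ascending addresses are 04 D5.
Read back as big-endian, the last byte is least significant, giving 0x04D5.

0x04D5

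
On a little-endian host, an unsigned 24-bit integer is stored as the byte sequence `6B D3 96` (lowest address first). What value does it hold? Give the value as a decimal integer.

9884523

Little-endian stores the least-significant byte at the lowest address.
Reassemble most-significant byte first: 96 D3 6B → 0x96D36B.
0x96D36B = 9884523.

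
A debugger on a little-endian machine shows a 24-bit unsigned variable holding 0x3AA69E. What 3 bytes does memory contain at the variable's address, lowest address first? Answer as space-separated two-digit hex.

9E A6 3A

Split into bytes (most-significant first): 3A A6 9E.
Little-endian: lowest address holds the least-significant byte.
So at ascending addresses the bytes are 9E A6 3A.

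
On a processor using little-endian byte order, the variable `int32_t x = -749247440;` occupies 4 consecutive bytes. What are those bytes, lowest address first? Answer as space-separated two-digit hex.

30 64 57 D3

Two's complement of -749247440 in 32 bits: 749247440 = 0x2CA89BD0; invert → 0xD357642F; add 1 → 0xD3576430.
Split into bytes (most-significant first): D3 57 64 30.
Little-endian stores the least-significant byte at the lowest address.
So at ascending addresses the bytes are 30 64 57 D3.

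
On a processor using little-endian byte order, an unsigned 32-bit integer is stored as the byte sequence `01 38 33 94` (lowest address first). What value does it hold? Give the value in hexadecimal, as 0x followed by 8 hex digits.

0x94333801

Little-endian: lowest address holds the least-significant byte.
Reassemble most-significant byte first: 94 33 38 01 → 0x94333801.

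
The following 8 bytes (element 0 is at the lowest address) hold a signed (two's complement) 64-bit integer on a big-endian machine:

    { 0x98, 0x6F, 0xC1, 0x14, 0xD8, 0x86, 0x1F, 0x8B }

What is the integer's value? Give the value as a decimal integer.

-7462533762253447285

Big-endian stores the most-significant byte at the lowest address.
The bytes are already most-significant first: 0x986FC114D8861F8B.
Top bit is set, so as a signed 64-bit value this is 0x986FC114D8861F8B − 2^64 = -7462533762253447285.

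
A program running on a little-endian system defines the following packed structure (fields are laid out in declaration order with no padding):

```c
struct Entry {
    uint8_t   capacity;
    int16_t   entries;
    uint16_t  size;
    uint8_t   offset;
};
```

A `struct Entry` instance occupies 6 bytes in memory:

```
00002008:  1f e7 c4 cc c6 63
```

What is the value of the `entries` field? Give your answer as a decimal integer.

-15129

`entries` follows `capacity` (1 byte), so it starts at byte offset 1 and occupies 2 bytes.
Bytes at offsets 1..2: E7 C4.
Little-endian stores the least-significant byte at the lowest address.
Reassemble most-significant byte first: C4 E7 → 0xC4E7.
Top bit is set, so as a signed 16-bit value this is 0xC4E7 − 2^16 = -15129.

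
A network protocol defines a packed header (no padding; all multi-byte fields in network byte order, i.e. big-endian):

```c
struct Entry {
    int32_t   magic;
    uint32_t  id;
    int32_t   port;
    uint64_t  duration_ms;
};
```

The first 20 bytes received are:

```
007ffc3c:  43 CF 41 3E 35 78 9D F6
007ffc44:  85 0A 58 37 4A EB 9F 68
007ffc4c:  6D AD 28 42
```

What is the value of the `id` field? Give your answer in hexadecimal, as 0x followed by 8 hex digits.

`id` follows `magic` (4 bytes), so it starts at byte offset 4 and occupies 4 bytes.
Bytes at offsets 4..7: 35 78 9D F6.
Big-endian: lowest address holds the most-significant byte.
The bytes are already most-significant first: 0x35789DF6.

0x35789DF6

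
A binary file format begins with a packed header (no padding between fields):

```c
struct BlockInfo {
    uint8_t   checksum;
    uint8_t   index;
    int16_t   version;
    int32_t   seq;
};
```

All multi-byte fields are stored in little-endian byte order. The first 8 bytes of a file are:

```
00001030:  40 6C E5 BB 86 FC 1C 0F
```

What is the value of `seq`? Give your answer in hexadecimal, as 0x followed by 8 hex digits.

`seq` follows `checksum` (1 B), `index` (1 B), `version` (2 B), so it starts at offset 1 + 1 + 2 = 4 and occupies 4 bytes.
Bytes at offsets 4..7: 86 FC 1C 0F.
Little-endian: lowest address holds the least-significant byte.
Reassemble most-significant byte first: 0F 1C FC 86 → 0x0F1CFC86.

0x0F1CFC86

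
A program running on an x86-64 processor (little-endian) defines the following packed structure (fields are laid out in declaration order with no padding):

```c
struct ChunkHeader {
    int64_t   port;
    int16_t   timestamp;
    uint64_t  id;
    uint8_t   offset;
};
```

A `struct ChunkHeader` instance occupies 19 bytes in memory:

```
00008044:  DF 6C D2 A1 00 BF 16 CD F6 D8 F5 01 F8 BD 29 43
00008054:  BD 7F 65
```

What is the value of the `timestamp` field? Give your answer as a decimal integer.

`timestamp` follows `port` (8 bytes), so it starts at byte offset 8 and occupies 2 bytes.
Bytes at offsets 8..9: F6 D8.
In little-endian order the low byte comes first in memory.
Reassemble most-significant byte first: D8 F6 → 0xD8F6.
Top bit is set, so as a signed 16-bit value this is 0xD8F6 − 2^16 = -9994.

-9994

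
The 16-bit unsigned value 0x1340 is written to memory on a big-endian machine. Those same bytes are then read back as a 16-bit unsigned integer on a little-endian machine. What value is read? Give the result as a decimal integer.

Stored big-endian, the bytes at ascending addresses are 13 40.
Read back as little-endian, the first byte is least significant, giving 0x4013.
0x4013 = 16403.

16403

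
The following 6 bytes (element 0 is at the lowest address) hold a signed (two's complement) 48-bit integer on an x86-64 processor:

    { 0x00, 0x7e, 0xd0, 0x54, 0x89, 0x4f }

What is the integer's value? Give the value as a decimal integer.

87451252063744

Little-endian: lowest address holds the least-significant byte.
Reassemble most-significant byte first: 4F 89 54 D0 7E 00 → 0x4F8954D07E00.
0x4F8954D07E00 = 87451252063744.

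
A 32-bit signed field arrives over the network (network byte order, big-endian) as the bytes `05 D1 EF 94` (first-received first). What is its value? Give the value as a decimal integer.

97644436

Big-endian stores the most-significant byte at the lowest address.
The bytes are already most-significant first: 0x05D1EF94.
0x05D1EF94 = 97644436.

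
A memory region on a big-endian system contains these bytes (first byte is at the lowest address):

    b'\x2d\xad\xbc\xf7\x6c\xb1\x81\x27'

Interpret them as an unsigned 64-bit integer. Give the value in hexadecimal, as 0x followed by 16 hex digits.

0x2DADBCF76CB18127

In big-endian order the high byte comes first in memory.
The bytes are already most-significant first: 0x2DADBCF76CB18127.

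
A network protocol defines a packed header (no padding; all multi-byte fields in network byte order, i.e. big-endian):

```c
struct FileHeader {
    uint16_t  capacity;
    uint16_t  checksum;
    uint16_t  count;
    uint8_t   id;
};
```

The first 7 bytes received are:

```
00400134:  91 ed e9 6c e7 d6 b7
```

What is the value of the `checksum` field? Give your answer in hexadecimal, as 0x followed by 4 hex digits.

0xE96C

`checksum` follows `capacity` (2 bytes), so it starts at byte offset 2 and occupies 2 bytes.
Bytes at offsets 2..3: E9 6C.
Big-endian stores the most-significant byte at the lowest address.
The bytes are already most-significant first: 0xE96C.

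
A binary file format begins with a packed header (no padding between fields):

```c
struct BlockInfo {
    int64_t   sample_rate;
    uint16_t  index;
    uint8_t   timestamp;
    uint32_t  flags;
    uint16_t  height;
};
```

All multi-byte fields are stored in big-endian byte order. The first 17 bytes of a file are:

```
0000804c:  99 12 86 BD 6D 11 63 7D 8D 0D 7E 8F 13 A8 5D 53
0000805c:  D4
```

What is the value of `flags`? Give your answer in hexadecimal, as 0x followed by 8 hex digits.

0x8F13A85D

`flags` follows `sample_rate` (8 B), `index` (2 B), `timestamp` (1 B), so it starts at offset 8 + 2 + 1 = 11 and occupies 4 bytes.
Bytes at offsets 11..14: 8F 13 A8 5D.
Big-endian stores the most-significant byte at the lowest address.
The bytes are already most-significant first: 0x8F13A85D.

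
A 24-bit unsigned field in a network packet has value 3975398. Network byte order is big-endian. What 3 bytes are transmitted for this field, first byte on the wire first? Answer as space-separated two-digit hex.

3C A8 E6

3975398 in hexadecimal, padded to 24 bits, is 0x3CA8E6.
Split into bytes (most-significant first): 3C A8 E6.
Big-endian stores the most-significant byte at the lowest address.
So the memory order matches the most-significant-first order: 3C A8 E6.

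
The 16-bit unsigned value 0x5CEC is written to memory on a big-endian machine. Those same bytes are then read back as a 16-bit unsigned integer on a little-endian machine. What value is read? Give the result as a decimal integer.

60508

Stored big-endian, the bytes at ascending addresses are 5C EC.
Read back as little-endian, the first byte is least significant, giving 0xEC5C.
0xEC5C = 60508.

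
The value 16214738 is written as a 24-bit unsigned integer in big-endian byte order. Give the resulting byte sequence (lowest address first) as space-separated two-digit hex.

16214738 in hexadecimal, padded to 24 bits, is 0xF76AD2.
Split into bytes (most-significant first): F7 6A D2.
In big-endian order the high byte comes first in memory.
So the memory order matches the most-significant-first order: F7 6A D2.

F7 6A D2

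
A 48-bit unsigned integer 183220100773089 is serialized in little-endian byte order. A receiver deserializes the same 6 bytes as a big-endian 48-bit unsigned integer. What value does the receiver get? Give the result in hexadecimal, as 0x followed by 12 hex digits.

183220100773089 in 48-bit hexadecimal is 0xA6A34105B4E1.
Stored little-endian, the bytes at ascending addresses are E1 B4 05 41 A3 A6.
Read back as big-endian, the last byte is least significant, giving 0xE1B40541A3A6.

0xE1B40541A3A6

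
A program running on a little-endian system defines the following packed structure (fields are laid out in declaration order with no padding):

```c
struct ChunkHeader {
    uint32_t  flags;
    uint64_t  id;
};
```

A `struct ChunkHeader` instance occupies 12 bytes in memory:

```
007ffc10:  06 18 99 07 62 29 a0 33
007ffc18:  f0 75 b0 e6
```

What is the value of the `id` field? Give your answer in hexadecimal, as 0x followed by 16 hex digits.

0xE6B075F033A02962

`id` follows `flags` (4 bytes), so it starts at byte offset 4 and occupies 8 bytes.
Bytes at offsets 4..11: 62 29 A0 33 F0 75 B0 E6.
Little-endian: lowest address holds the least-significant byte.
Reassemble most-significant byte first: E6 B0 75 F0 33 A0 29 62 → 0xE6B075F033A02962.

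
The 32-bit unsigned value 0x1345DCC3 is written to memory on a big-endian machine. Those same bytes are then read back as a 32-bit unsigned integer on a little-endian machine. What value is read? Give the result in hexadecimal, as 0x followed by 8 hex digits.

Stored big-endian, the bytes at ascending addresses are 13 45 DC C3.
Read back as little-endian, the first byte is least significant, giving 0xC3DC4513.

0xC3DC4513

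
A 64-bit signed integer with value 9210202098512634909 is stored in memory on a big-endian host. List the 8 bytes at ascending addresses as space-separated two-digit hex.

9210202098512634909 in hexadecimal, padded to 64 bits, is 0x7FD13602C767241D.
Split into bytes (most-significant first): 7F D1 36 02 C7 67 24 1D.
In big-endian order the high byte comes first in memory.
So the memory order matches the most-significant-first order: 7F D1 36 02 C7 67 24 1D.

7F D1 36 02 C7 67 24 1D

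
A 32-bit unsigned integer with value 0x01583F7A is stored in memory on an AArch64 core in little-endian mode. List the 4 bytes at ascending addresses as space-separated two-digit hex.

7A 3F 58 01

Split into bytes (most-significant first): 01 58 3F 7A.
In little-endian order the low byte comes first in memory.
So at ascending addresses the bytes are 7A 3F 58 01.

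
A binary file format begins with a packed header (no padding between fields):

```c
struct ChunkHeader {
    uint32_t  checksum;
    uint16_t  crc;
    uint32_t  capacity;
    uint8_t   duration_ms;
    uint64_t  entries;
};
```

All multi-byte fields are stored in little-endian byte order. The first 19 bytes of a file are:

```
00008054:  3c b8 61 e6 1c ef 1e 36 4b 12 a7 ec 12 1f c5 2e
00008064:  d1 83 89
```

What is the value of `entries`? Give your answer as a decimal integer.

`entries` follows `checksum` (4 B), `crc` (2 B), `capacity` (4 B), `duration_ms` (1 B), so it starts at offset 4 + 2 + 4 + 1 = 11 and occupies 8 bytes.
Bytes at offsets 11..18: EC 12 1F C5 2E D1 83 89.
Little-endian: lowest address holds the least-significant byte.
Reassemble most-significant byte first: 89 83 D1 2E C5 1F 12 EC → 0x8983D12EC51F12EC.
0x8983D12EC51F12EC = 9908993603951071980.

9908993603951071980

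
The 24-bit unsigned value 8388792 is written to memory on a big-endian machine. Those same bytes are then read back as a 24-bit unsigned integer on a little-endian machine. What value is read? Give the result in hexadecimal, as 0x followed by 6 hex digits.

8388792 in 24-bit hexadecimal is 0x8000B8.
Stored big-endian, the bytes at ascending addresses are 80 00 B8.
Read back as little-endian, the first byte is least significant, giving 0xB80080.

0xB80080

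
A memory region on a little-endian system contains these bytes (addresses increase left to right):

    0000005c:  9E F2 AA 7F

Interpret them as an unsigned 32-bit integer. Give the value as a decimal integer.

Little-endian: lowest address holds the least-significant byte.
Reassemble most-significant byte first: 7F AA F2 9E → 0x7FAAF29E.
0x7FAAF29E = 2141909662.

2141909662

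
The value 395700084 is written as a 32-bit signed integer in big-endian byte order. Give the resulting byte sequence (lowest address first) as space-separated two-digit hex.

395700084 in hexadecimal, padded to 32 bits, is 0x1795E774.
Split into bytes (most-significant first): 17 95 E7 74.
Big-endian: lowest address holds the most-significant byte.
So the memory order matches the most-significant-first order: 17 95 E7 74.

17 95 E7 74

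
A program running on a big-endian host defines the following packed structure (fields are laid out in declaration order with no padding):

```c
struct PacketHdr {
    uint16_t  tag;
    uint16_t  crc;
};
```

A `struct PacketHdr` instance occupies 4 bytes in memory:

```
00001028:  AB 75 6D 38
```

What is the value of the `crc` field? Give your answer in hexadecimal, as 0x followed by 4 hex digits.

0x6D38

`crc` follows `tag` (2 bytes), so it starts at byte offset 2 and occupies 2 bytes.
Bytes at offsets 2..3: 6D 38.
Big-endian stores the most-significant byte at the lowest address.
The bytes are already most-significant first: 0x6D38.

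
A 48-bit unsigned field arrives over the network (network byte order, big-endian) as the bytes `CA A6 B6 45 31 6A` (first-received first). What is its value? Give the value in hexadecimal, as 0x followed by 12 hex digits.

In big-endian order the high byte comes first in memory.
The bytes are already most-significant first: 0xCAA6B645316A.

0xCAA6B645316A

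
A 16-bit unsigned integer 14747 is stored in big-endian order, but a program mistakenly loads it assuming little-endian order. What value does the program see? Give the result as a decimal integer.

14747 in 16-bit hexadecimal is 0x399B.
Stored big-endian, the bytes at ascending addresses are 39 9B.
Read back as little-endian, the first byte is least significant, giving 0x9B39.
0x9B39 = 39737.

39737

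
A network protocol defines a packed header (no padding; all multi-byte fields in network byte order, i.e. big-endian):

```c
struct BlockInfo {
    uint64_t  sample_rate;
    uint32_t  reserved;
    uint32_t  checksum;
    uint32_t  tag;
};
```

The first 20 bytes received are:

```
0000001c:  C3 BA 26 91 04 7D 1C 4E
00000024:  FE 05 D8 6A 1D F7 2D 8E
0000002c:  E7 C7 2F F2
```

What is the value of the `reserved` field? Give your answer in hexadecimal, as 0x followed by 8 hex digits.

`reserved` follows `sample_rate` (8 bytes), so it starts at byte offset 8 and occupies 4 bytes.
Bytes at offsets 8..11: FE 05 D8 6A.
Big-endian stores the most-significant byte at the lowest address.
The bytes are already most-significant first: 0xFE05D86A.

0xFE05D86A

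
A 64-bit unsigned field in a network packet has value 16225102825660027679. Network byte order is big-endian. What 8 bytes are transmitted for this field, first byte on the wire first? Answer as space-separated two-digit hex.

16225102825660027679 in hexadecimal, padded to 64 bits, is 0xE12B250E3FA7131F.
Split into bytes (most-significant first): E1 2B 25 0E 3F A7 13 1F.
Big-endian stores the most-significant byte at the lowest address.
So the memory order matches the most-significant-first order: E1 2B 25 0E 3F A7 13 1F.

E1 2B 25 0E 3F A7 13 1F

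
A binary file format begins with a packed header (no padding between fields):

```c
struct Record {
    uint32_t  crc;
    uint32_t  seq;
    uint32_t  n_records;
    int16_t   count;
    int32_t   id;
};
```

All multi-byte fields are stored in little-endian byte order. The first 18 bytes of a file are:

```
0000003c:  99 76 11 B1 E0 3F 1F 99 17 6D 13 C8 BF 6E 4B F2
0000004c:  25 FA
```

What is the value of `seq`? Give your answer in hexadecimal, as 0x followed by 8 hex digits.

`seq` follows `crc` (4 bytes), so it starts at byte offset 4 and occupies 4 bytes.
Bytes at offsets 4..7: E0 3F 1F 99.
Little-endian stores the least-significant byte at the lowest address.
Reassemble most-significant byte first: 99 1F 3F E0 → 0x991F3FE0.

0x991F3FE0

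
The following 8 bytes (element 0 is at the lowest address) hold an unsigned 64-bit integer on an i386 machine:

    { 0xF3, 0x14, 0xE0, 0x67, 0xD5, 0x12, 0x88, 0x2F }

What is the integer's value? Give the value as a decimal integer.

In little-endian order the low byte comes first in memory.
Reassemble most-significant byte first: 2F 88 12 D5 67 E0 14 F3 → 0x2F8812D567E014F3.
0x2F8812D567E014F3 = 3425008224395334899.

3425008224395334899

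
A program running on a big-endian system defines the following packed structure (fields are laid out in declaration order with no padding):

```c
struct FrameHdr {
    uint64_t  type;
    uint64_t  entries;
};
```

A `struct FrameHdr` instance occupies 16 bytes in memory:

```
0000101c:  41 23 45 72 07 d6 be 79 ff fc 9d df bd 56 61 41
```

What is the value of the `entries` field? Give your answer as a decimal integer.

18445791758082531649

`entries` follows `type` (8 bytes), so it starts at byte offset 8 and occupies 8 bytes.
Bytes at offsets 8..15: FF FC 9D DF BD 56 61 41.
Big-endian: lowest address holds the most-significant byte.
The bytes are already most-significant first: 0xFFFC9DDFBD566141.
0xFFFC9DDFBD566141 = 18445791758082531649.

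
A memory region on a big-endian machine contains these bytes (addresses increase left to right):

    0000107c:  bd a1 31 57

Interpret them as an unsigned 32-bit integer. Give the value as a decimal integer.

3181457751

Big-endian: lowest address holds the most-significant byte.
The bytes are already most-significant first: 0xBDA13157.
0xBDA13157 = 3181457751.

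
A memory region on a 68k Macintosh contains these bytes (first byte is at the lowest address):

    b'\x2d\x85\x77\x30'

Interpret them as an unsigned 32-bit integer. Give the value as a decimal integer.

763721520

Big-endian stores the most-significant byte at the lowest address.
The bytes are already most-significant first: 0x2D857730.
0x2D857730 = 763721520.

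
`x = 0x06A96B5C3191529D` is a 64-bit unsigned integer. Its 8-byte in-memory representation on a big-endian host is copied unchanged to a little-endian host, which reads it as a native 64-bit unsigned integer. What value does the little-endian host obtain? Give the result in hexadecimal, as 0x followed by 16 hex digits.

0x9D5291315C6BA906

Stored big-endian, the bytes at ascending addresses are 06 A9 6B 5C 31 91 52 9D.
Read back as little-endian, the first byte is least significant, giving 0x9D5291315C6BA906.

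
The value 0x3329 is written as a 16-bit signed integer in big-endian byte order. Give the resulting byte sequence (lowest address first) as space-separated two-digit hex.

Split into bytes (most-significant first): 33 29.
Big-endian stores the most-significant byte at the lowest address.
So the memory order matches the most-significant-first order: 33 29.

33 29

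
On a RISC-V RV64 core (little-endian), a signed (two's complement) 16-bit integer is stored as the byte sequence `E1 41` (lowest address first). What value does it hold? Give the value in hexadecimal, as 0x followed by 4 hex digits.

In little-endian order the low byte comes first in memory.
Reassemble most-significant byte first: 41 E1 → 0x41E1.

0x41E1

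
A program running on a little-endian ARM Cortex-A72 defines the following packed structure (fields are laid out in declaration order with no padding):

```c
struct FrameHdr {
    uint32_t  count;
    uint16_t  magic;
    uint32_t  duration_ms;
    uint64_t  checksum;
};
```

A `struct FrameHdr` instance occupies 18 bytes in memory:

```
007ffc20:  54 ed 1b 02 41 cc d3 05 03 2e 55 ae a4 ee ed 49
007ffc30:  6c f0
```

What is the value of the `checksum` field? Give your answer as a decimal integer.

17324303152847302229

`checksum` follows `count` (4 B), `magic` (2 B), `duration_ms` (4 B), so it starts at offset 4 + 2 + 4 = 10 and occupies 8 bytes.
Bytes at offsets 10..17: 55 AE A4 EE ED 49 6C F0.
Little-endian: lowest address holds the least-significant byte.
Reassemble most-significant byte first: F0 6C 49 ED EE A4 AE 55 → 0xF06C49EDEEA4AE55.
0xF06C49EDEEA4AE55 = 17324303152847302229.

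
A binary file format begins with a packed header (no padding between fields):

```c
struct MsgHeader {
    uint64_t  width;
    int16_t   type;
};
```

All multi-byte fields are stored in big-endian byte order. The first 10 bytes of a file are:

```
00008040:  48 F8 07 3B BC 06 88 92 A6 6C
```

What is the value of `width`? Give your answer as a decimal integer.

5257960518094063762

`width` is the first field, at byte offset 0, occupying 8 bytes.
Bytes at offsets 0..7: 48 F8 07 3B BC 06 88 92.
In big-endian order the high byte comes first in memory.
The bytes are already most-significant first: 0x48F8073BBC068892.
0x48F8073BBC068892 = 5257960518094063762.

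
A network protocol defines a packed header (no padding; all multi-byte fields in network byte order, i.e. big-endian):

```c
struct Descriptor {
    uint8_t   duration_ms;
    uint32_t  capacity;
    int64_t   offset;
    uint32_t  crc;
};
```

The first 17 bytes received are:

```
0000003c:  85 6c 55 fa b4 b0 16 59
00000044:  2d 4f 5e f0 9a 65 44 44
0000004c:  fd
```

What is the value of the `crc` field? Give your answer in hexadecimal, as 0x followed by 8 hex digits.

0x654444FD

`crc` follows `duration_ms` (1 B), `capacity` (4 B), `offset` (8 B), so it starts at offset 1 + 4 + 8 = 13 and occupies 4 bytes.
Bytes at offsets 13..16: 65 44 44 FD.
In big-endian order the high byte comes first in memory.
The bytes are already most-significant first: 0x654444FD.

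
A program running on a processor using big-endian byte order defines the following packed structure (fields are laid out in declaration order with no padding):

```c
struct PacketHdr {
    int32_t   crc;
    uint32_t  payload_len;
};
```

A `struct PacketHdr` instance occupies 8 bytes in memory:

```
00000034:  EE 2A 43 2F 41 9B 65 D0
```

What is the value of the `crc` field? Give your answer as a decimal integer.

`crc` is the first field, at byte offset 0, occupying 4 bytes.
Bytes at offsets 0..3: EE 2A 43 2F.
Big-endian stores the most-significant byte at the lowest address.
The bytes are already most-significant first: 0xEE2A432F.
Top bit is set, so as a signed 32-bit value this is 0xEE2A432F − 2^32 = -299220177.

-299220177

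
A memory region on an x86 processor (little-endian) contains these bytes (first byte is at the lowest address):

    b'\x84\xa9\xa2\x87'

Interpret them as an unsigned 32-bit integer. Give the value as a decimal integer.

2275584388

Little-endian: lowest address holds the least-significant byte.
Reassemble most-significant byte first: 87 A2 A9 84 → 0x87A2A984.
0x87A2A984 = 2275584388.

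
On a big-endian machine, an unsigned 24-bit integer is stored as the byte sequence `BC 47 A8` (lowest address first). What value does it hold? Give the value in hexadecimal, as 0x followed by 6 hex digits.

In big-endian order the high byte comes first in memory.
The bytes are already most-significant first: 0xBC47A8.

0xBC47A8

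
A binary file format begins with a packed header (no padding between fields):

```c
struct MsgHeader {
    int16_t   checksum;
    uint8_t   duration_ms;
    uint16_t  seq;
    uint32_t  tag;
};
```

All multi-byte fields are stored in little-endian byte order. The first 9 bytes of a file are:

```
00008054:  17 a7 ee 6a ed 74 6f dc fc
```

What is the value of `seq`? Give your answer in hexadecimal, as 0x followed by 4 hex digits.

0xED6A

`seq` follows `checksum` (2 B), `duration_ms` (1 B), so it starts at offset 2 + 1 = 3 and occupies 2 bytes.
Bytes at offsets 3..4: 6A ED.
Little-endian stores the least-significant byte at the lowest address.
Reassemble most-significant byte first: ED 6A → 0xED6A.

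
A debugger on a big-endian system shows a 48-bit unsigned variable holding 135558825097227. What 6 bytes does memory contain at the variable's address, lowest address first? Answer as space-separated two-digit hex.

7B 4A 3F 9D B8 0B

135558825097227 in hexadecimal, padded to 48 bits, is 0x7B4A3F9DB80B.
Split into bytes (most-significant first): 7B 4A 3F 9D B8 0B.
In big-endian order the high byte comes first in memory.
So the memory order matches the most-significant-first order: 7B 4A 3F 9D B8 0B.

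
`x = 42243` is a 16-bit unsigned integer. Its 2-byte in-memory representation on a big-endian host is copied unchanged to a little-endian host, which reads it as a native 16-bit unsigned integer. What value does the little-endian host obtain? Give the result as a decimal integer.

42243 in 16-bit hexadecimal is 0xA503.
Stored big-endian, the bytes at ascending addresses are A5 03.
Read back as little-endian, the first byte is least significant, giving 0x03A5.
0x03A5 = 933.

933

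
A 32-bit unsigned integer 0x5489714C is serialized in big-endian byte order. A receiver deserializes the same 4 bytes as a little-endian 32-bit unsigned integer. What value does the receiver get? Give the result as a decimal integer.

1282509140

Stored big-endian, the bytes at ascending addresses are 54 89 71 4C.
Read back as little-endian, the first byte is least significant, giving 0x4C718954.
0x4C718954 = 1282509140.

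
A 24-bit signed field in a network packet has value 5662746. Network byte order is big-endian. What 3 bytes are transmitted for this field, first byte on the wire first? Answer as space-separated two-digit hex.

5662746 in hexadecimal, padded to 24 bits, is 0x56681A.
Split into bytes (most-significant first): 56 68 1A.
Big-endian stores the most-significant byte at the lowest address.
So the memory order matches the most-significant-first order: 56 68 1A.

56 68 1A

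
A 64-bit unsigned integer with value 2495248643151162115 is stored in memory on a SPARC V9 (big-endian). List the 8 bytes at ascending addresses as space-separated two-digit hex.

22 A0 E7 6B A9 4C EB 03

2495248643151162115 in hexadecimal, padded to 64 bits, is 0x22A0E76BA94CEB03.
Split into bytes (most-significant first): 22 A0 E7 6B A9 4C EB 03.
Big-endian stores the most-significant byte at the lowest address.
So the memory order matches the most-significant-first order: 22 A0 E7 6B A9 4C EB 03.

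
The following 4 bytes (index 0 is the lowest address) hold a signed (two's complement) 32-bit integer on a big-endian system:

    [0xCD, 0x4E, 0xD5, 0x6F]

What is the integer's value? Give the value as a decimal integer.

Big-endian: lowest address holds the most-significant byte.
The bytes are already most-significant first: 0xCD4ED56F.
Top bit is set, so as a signed 32-bit value this is 0xCD4ED56F − 2^32 = -850471569.

-850471569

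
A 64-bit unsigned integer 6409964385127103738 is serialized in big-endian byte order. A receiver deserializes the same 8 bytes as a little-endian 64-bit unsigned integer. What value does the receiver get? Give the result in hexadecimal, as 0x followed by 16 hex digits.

0xFAFC6796A5C4F458

6409964385127103738 in 64-bit hexadecimal is 0x58F4C4A59667FCFA.
Stored big-endian, the bytes at ascending addresses are 58 F4 C4 A5 96 67 FC FA.
Read back as little-endian, the first byte is least significant, giving 0xFAFC6796A5C4F458.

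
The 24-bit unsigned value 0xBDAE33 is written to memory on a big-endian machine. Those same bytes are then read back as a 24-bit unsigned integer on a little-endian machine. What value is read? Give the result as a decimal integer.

Stored big-endian, the bytes at ascending addresses are BD AE 33.
Read back as little-endian, the first byte is least significant, giving 0x33AEBD.
0x33AEBD = 3387069.

3387069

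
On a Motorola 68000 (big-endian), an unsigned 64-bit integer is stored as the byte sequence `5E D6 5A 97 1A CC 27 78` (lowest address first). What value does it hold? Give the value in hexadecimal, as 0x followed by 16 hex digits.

Big-endian stores the most-significant byte at the lowest address.
The bytes are already most-significant first: 0x5ED65A971ACC2778.

0x5ED65A971ACC2778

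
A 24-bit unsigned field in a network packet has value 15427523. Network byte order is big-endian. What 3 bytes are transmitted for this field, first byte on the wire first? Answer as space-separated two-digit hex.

EB 67 C3

15427523 in hexadecimal, padded to 24 bits, is 0xEB67C3.
Split into bytes (most-significant first): EB 67 C3.
In big-endian order the high byte comes first in memory.
So the memory order matches the most-significant-first order: EB 67 C3.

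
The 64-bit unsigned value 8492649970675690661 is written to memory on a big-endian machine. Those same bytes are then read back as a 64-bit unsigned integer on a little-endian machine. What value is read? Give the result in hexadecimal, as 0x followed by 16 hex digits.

0xA52CDBFF26F4DB75

8492649970675690661 in 64-bit hexadecimal is 0x75DBF426FFDB2CA5.
Stored big-endian, the bytes at ascending addresses are 75 DB F4 26 FF DB 2C A5.
Read back as little-endian, the first byte is least significant, giving 0xA52CDBFF26F4DB75.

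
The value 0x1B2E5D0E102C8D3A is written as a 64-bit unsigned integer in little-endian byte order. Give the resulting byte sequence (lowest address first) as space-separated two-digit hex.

Split into bytes (most-significant first): 1B 2E 5D 0E 10 2C 8D 3A.
In little-endian order the low byte comes first in memory.
So at ascending addresses the bytes are 3A 8D 2C 10 0E 5D 2E 1B.

3A 8D 2C 10 0E 5D 2E 1B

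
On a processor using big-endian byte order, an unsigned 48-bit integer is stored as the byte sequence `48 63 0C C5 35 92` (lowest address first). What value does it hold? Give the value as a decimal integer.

79590253213074

Big-endian: lowest address holds the most-significant byte.
The bytes are already most-significant first: 0x48630CC53592.
0x48630CC53592 = 79590253213074.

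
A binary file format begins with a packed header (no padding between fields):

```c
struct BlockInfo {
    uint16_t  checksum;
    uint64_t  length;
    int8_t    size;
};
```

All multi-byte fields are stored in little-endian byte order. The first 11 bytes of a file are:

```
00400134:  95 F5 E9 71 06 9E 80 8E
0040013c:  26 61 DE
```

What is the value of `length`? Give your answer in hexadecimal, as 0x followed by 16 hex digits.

`length` follows `checksum` (2 bytes), so it starts at byte offset 2 and occupies 8 bytes.
Bytes at offsets 2..9: E9 71 06 9E 80 8E 26 61.
Little-endian: lowest address holds the least-significant byte.
Reassemble most-significant byte first: 61 26 8E 80 9E 06 71 E9 → 0x61268E809E0671E9.

0x61268E809E0671E9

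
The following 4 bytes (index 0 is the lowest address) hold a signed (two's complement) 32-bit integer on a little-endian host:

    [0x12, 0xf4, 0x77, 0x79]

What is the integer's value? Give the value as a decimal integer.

In little-endian order the low byte comes first in memory.
Reassemble most-significant byte first: 79 77 F4 12 → 0x7977F412.
0x7977F412 = 2037904402.

2037904402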